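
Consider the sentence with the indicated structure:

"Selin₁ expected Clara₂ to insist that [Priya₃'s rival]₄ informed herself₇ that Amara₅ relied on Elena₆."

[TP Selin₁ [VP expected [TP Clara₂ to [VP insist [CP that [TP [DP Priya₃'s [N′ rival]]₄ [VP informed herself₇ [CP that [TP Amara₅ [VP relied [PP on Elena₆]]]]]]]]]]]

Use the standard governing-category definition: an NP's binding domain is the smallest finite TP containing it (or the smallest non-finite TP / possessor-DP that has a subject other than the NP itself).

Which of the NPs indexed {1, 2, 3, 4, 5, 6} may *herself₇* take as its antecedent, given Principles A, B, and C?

*herself* is an anaphor, so Principle A applies: it must be bound in its binding domain.
Binding domain of *herself₇*: the embedded TP, whose subject is [Priya₃'s rival]₄.
*Selin₁* c-commands the anaphor but is outside its binding domain → cannot satisfy Principle A.
*Clara₂* c-commands the anaphor but is outside its binding domain → cannot satisfy Principle A.
*Priya₃* does not c-command the anaphor → cannot bind it.
*[Priya₃'s rival]₄* c-commands the anaphor within its binding domain → licit binder.
*Amara₅* does not c-command the anaphor → cannot bind it.
*Elena₆* does not c-command the anaphor → cannot bind it.

{4}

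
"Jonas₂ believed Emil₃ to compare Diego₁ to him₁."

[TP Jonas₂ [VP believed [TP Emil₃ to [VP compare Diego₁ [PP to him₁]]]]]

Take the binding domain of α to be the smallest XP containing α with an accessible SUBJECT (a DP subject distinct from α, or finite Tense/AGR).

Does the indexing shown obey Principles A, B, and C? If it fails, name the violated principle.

Principle B

The two coindexed NPs are *Diego₁* and *him₁*.
*him₁* is a pronoun. Its binding domain is the embedded TP, whose subject is Emil₃.
*Diego₁* c-commands it within that domain and carries the same index.
The pronoun is locally bound → Principle B violation.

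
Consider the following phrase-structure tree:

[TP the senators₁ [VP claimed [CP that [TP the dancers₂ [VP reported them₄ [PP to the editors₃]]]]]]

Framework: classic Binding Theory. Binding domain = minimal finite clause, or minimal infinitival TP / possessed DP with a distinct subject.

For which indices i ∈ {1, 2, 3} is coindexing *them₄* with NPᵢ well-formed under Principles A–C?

{1}

*them* is a pronoun, so Principle B applies: it must be free in its binding domain.
Binding domain of *them₄*: the embedded TP, whose subject is the dancers₂.
*the senators₁* c-commands the pronoun but from outside its binding domain, and is not c-commanded by it → coindexation permitted.
*the dancers₂* c-commands the pronoun within its binding domain → coindexation would violate Principle B.
*the editors₃*: the pronoun c-commands this R-expression → coindexation would violate Principle C on *the editors₃*.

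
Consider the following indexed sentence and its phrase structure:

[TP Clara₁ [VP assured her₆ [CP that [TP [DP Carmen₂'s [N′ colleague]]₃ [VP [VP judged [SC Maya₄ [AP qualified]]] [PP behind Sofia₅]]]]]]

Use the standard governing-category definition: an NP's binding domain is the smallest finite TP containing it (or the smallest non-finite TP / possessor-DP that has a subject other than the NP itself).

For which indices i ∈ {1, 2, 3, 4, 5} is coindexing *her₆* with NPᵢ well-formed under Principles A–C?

*her* is a pronoun, so Principle B applies: it must be free in its binding domain.
Binding domain of *her₆*: the matrix TP, whose subject is Clara₁.
*Clara₁* c-commands the pronoun within its binding domain → coindexation would violate Principle B.
*Carmen₂*: the pronoun c-commands this R-expression → coindexation would violate Principle C on *Carmen₂*.
*[Carmen₂'s colleague]₃*: the pronoun c-commands this R-expression → coindexation would violate Principle C on *[Carmen₂'s colleague]₃*.
*Maya₄*: the pronoun c-commands this R-expression → coindexation would violate Principle C on *Maya₄*.
*Sofia₅*: the pronoun c-commands this R-expression → coindexation would violate Principle C on *Sofia₅*.

none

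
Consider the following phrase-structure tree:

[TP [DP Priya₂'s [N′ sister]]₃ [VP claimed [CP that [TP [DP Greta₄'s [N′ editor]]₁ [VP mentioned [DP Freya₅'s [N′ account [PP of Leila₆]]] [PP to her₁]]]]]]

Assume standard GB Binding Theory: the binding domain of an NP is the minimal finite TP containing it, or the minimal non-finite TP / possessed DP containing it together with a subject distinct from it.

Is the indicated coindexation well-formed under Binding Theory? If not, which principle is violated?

The two coindexed NPs are *[Greta₄'s editor]₁* and *her₁*.
*her₁* is a pronoun. Its binding domain is the embedded TP, whose subject is [Greta₄'s editor]₁.
*[Greta₄'s editor]₁* c-commands it within that domain and carries the same index.
The pronoun is locally bound → Principle B violation.

Principle B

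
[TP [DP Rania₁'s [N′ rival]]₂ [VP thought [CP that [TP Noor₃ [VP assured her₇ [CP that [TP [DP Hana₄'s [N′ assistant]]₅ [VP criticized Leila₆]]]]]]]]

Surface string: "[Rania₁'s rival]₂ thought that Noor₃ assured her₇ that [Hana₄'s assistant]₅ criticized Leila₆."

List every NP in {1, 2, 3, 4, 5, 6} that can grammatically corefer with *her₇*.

*her* is a pronoun, so Principle B applies: it must be free in its binding domain.
Binding domain of *her₇*: the embedded TP, whose subject is Noor₃.
*Rania₁* and the pronoun do not c-command one another → neither Principle B nor Principle C is at stake; coindexation permitted.
*[Rania₁'s rival]₂* c-commands the pronoun but from outside its binding domain, and is not c-commanded by it → coindexation permitted.
*Noor₃* c-commands the pronoun within its binding domain → coindexation would violate Principle B.
*Hana₄*: the pronoun c-commands this R-expression → coindexation would violate Principle C on *Hana₄*.
*[Hana₄'s assistant]₅*: the pronoun c-commands this R-expression → coindexation would violate Principle C on *[Hana₄'s assistant]₅*.
*Leila₆*: the pronoun c-commands this R-expression → coindexation would violate Principle C on *Leila₆*.

{1, 2}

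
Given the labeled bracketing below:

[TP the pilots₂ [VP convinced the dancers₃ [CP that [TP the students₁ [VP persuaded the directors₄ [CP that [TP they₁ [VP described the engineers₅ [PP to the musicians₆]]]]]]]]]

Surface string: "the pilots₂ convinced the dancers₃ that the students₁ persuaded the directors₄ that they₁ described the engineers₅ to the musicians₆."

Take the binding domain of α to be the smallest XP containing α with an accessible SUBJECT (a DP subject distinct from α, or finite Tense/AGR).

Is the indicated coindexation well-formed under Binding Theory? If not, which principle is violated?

The two coindexed NPs are *the students₁* and *they₁*.
*they₁* is a pronoun; nothing c-commands it within its binding domain (the embedded TP.), so Principle B holds trivially.
*the students₁* is an R-expression; *they₁* does not c-command it, and no other NP shares its index, so Principle C is satisfied.
All principles are respected.

grammatical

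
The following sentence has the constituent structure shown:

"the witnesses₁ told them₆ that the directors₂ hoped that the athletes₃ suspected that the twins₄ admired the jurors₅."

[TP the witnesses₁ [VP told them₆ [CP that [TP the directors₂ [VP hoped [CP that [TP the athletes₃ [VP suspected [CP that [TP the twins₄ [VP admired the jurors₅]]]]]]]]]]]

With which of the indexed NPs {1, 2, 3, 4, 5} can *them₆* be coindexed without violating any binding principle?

*them* is a pronoun, so Principle B applies: it must be free in its binding domain.
Binding domain of *them₆*: the matrix TP, whose subject is the witnesses₁.
*the witnesses₁* c-commands the pronoun within its binding domain → coindexation would violate Principle B.
*the directors₂*: the pronoun c-commands this R-expression → coindexation would violate Principle C on *the directors₂*.
*the athletes₃*: the pronoun c-commands this R-expression → coindexation would violate Principle C on *the athletes₃*.
*the twins₄*: the pronoun c-commands this R-expression → coindexation would violate Principle C on *the twins₄*.
*the jurors₅*: the pronoun c-commands this R-expression → coindexation would violate Principle C on *the jurors₅*.

none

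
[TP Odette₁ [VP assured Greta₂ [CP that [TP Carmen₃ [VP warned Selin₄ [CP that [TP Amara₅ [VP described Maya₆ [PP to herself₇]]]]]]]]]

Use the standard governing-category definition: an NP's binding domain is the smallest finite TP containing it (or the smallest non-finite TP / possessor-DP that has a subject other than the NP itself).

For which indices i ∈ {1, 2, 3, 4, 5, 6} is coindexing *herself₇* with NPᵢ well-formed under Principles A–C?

*herself* is an anaphor, so Principle A applies: it must be bound in its binding domain.
Binding domain of *herself₇*: the embedded TP, whose subject is Amara₅.
*Odette₁* c-commands the anaphor but is outside its binding domain → cannot satisfy Principle A.
*Greta₂* c-commands the anaphor but is outside its binding domain → cannot satisfy Principle A.
*Carmen₃* c-commands the anaphor but is outside its binding domain → cannot satisfy Principle A.
*Selin₄* c-commands the anaphor but is outside its binding domain → cannot satisfy Principle A.
*Amara₅* c-commands the anaphor within its binding domain → licit binder.
*Maya₆* c-commands the anaphor within its binding domain → licit binder.

{5, 6}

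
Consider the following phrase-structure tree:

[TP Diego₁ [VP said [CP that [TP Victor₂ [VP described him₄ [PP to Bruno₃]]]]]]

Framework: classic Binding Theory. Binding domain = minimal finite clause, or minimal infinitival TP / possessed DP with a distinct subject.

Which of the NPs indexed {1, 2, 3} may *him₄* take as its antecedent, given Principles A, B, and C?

*him* is a pronoun, so Principle B applies: it must be free in its binding domain.
Binding domain of *him₄*: the embedded TP, whose subject is Victor₂.
*Diego₁* c-commands the pronoun but from outside its binding domain, and is not c-commanded by it → coindexation permitted.
*Victor₂* c-commands the pronoun within its binding domain → coindexation would violate Principle B.
*Bruno₃*: the pronoun c-commands this R-expression → coindexation would violate Principle C on *Bruno₃*.

{1}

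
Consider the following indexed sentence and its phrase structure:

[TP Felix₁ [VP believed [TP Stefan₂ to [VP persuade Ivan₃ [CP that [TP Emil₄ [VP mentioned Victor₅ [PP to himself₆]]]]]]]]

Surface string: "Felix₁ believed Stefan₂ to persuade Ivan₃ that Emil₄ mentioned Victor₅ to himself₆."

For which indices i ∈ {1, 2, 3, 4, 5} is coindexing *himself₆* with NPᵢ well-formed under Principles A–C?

*himself* is an anaphor, so Principle A applies: it must be bound in its binding domain.
Binding domain of *himself₆*: the embedded TP, whose subject is Emil₄.
*Felix₁* c-commands the anaphor but is outside its binding domain → cannot satisfy Principle A.
*Stefan₂* c-commands the anaphor but is outside its binding domain → cannot satisfy Principle A.
*Ivan₃* c-commands the anaphor but is outside its binding domain → cannot satisfy Principle A.
*Emil₄* c-commands the anaphor within its binding domain → licit binder.
*Victor₅* c-commands the anaphor within its binding domain → licit binder.

{4, 5}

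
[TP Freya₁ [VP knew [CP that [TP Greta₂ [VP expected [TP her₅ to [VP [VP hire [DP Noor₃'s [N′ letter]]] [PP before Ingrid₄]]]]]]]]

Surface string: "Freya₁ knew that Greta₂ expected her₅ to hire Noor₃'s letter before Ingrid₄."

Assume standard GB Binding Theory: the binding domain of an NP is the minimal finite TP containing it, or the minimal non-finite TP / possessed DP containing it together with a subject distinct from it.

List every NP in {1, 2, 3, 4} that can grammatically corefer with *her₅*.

*her* is a pronoun, so Principle B applies: it must be free in its binding domain.
Binding domain of *her₅*: the embedded TP, whose subject is Greta₂.
*Freya₁* c-commands the pronoun but from outside its binding domain, and is not c-commanded by it → coindexation permitted.
*Greta₂* c-commands the pronoun within its binding domain → coindexation would violate Principle B.
*Noor₃*: the pronoun c-commands this R-expression → coindexation would violate Principle C on *Noor₃*.
*Ingrid₄*: the pronoun c-commands this R-expression → coindexation would violate Principle C on *Ingrid₄*.

{1}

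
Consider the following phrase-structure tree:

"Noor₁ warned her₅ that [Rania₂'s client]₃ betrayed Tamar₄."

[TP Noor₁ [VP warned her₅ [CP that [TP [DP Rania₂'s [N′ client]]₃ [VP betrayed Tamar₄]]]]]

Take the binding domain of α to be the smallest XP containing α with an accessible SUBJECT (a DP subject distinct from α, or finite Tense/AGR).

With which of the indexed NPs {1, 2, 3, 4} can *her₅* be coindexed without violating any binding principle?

*her* is a pronoun, so Principle B applies: it must be free in its binding domain.
Binding domain of *her₅*: the matrix TP, whose subject is Noor₁.
*Noor₁* c-commands the pronoun within its binding domain → coindexation would violate Principle B.
*Rania₂*: the pronoun c-commands this R-expression → coindexation would violate Principle C on *Rania₂*.
*[Rania₂'s client]₃*: the pronoun c-commands this R-expression → coindexation would violate Principle C on *[Rania₂'s client]₃*.
*Tamar₄*: the pronoun c-commands this R-expression → coindexation would violate Principle C on *Tamar₄*.

none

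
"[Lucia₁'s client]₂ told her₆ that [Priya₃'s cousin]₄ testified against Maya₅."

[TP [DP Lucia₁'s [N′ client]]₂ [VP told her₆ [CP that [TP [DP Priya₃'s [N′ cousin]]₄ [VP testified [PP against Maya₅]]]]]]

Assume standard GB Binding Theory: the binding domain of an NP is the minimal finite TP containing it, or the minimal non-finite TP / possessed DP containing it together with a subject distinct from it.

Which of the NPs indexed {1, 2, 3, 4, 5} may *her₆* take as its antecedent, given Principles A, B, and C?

*her* is a pronoun, so Principle B applies: it must be free in its binding domain.
Binding domain of *her₆*: the matrix TP, whose subject is [Lucia₁'s client]₂.
*Lucia₁* and the pronoun do not c-command one another → neither Principle B nor Principle C is at stake; coindexation permitted.
*[Lucia₁'s client]₂* c-commands the pronoun within its binding domain → coindexation would violate Principle B.
*Priya₃*: the pronoun c-commands this R-expression → coindexation would violate Principle C on *Priya₃*.
*[Priya₃'s cousin]₄*: the pronoun c-commands this R-expression → coindexation would violate Principle C on *[Priya₃'s cousin]₄*.
*Maya₅*: the pronoun c-commands this R-expression → coindexation would violate Principle C on *Maya₅*.

{1}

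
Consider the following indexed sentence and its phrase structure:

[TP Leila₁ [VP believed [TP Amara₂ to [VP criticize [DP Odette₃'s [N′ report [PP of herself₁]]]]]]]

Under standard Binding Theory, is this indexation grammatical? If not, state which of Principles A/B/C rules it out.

Principle A

The two coindexed NPs are *Leila₁* and *herself₁*.
*herself₁* is an anaphor. Principle A requires it to be bound within its binding domain — the possessed DP, whose subject is Odette₃.
Within that domain it is c-commanded by *Odette₃*, which does not share its index.
*Leila₁* does c-command the anaphor, but from outside its binding domain.
The anaphor is unbound in its domain → Principle A violation.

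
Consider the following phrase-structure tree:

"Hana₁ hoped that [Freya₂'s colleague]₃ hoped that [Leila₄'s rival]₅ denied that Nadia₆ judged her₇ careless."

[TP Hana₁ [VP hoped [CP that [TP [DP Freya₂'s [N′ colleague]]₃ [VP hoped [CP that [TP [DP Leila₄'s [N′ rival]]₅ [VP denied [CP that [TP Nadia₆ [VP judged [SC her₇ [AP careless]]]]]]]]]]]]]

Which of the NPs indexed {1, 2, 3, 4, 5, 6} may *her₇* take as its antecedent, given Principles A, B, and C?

*her* is a pronoun, so Principle B applies: it must be free in its binding domain.
Binding domain of *her₇*: the embedded TP, whose subject is Nadia₆.
*Hana₁* c-commands the pronoun but from outside its binding domain, and is not c-commanded by it → coindexation permitted.
*Freya₂* and the pronoun do not c-command one another → neither Principle B nor Principle C is at stake; coindexation permitted.
*[Freya₂'s colleague]₃* c-commands the pronoun but from outside its binding domain, and is not c-commanded by it → coindexation permitted.
*Leila₄* and the pronoun do not c-command one another → neither Principle B nor Principle C is at stake; coindexation permitted.
*[Leila₄'s rival]₅* c-commands the pronoun but from outside its binding domain, and is not c-commanded by it → coindexation permitted.
*Nadia₆* c-commands the pronoun within its binding domain → coindexation would violate Principle B.

{1, 2, 3, 4, 5}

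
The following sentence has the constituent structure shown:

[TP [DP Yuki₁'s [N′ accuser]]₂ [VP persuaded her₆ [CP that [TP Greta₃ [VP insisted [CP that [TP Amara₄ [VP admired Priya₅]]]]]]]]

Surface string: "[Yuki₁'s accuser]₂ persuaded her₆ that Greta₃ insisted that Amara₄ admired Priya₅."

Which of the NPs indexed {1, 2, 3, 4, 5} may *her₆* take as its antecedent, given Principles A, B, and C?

{1}

*her* is a pronoun, so Principle B applies: it must be free in its binding domain.
Binding domain of *her₆*: the matrix TP, whose subject is [Yuki₁'s accuser]₂.
*Yuki₁* and the pronoun do not c-command one another → neither Principle B nor Principle C is at stake; coindexation permitted.
*[Yuki₁'s accuser]₂* c-commands the pronoun within its binding domain → coindexation would violate Principle B.
*Greta₃*: the pronoun c-commands this R-expression → coindexation would violate Principle C on *Greta₃*.
*Amara₄*: the pronoun c-commands this R-expression → coindexation would violate Principle C on *Amara₄*.
*Priya₅*: the pronoun c-commands this R-expression → coindexation would violate Principle C on *Priya₅*.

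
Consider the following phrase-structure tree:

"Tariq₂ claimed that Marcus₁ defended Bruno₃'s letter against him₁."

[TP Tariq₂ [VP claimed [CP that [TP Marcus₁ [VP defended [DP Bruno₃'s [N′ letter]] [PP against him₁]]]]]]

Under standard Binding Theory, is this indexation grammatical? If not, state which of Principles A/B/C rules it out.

The two coindexed NPs are *Marcus₁* and *him₁*.
*him₁* is a pronoun. Its binding domain is the embedded TP, whose subject is Marcus₁.
*Marcus₁* c-commands it within that domain and carries the same index.
The pronoun is locally bound → Principle B violation.

Principle B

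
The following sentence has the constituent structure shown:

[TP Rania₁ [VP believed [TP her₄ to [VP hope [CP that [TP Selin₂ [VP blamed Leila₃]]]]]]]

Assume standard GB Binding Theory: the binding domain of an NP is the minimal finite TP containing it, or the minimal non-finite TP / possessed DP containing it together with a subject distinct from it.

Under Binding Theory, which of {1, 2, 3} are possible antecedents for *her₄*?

*her* is a pronoun, so Principle B applies: it must be free in its binding domain.
Binding domain of *her₄*: the matrix TP, whose subject is Rania₁.
*Rania₁* c-commands the pronoun within its binding domain → coindexation would violate Principle B.
*Selin₂*: the pronoun c-commands this R-expression → coindexation would violate Principle C on *Selin₂*.
*Leila₃*: the pronoun c-commands this R-expression → coindexation would violate Principle C on *Leila₃*.

none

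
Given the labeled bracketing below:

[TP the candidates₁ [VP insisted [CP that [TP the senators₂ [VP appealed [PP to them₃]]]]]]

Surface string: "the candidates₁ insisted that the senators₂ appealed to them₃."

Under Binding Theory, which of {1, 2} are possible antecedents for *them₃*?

{1}

*them* is a pronoun, so Principle B applies: it must be free in its binding domain.
Binding domain of *them₃*: the embedded TP, whose subject is the senators₂.
*the candidates₁* c-commands the pronoun but from outside its binding domain, and is not c-commanded by it → coindexation permitted.
*the senators₂* c-commands the pronoun within its binding domain → coindexation would violate Principle B.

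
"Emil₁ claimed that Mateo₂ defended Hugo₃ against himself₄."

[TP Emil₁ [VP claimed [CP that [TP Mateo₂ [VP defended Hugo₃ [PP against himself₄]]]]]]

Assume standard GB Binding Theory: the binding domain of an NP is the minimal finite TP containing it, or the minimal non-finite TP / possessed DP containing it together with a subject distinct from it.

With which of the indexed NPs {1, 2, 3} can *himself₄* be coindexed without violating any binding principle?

*himself* is an anaphor, so Principle A applies: it must be bound in its binding domain.
Binding domain of *himself₄*: the embedded TP, whose subject is Mateo₂.
*Emil₁* c-commands the anaphor but is outside its binding domain → cannot satisfy Principle A.
*Mateo₂* c-commands the anaphor within its binding domain → licit binder.
*Hugo₃* c-commands the anaphor within its binding domain → licit binder.

{2, 3}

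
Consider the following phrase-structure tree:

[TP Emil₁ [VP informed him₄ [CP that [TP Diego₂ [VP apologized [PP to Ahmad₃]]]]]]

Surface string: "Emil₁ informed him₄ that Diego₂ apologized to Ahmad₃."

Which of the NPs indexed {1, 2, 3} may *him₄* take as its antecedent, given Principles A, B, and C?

*him* is a pronoun, so Principle B applies: it must be free in its binding domain.
Binding domain of *him₄*: the matrix TP, whose subject is Emil₁.
*Emil₁* c-commands the pronoun within its binding domain → coindexation would violate Principle B.
*Diego₂*: the pronoun c-commands this R-expression → coindexation would violate Principle C on *Diego₂*.
*Ahmad₃*: the pronoun c-commands this R-expression → coindexation would violate Principle C on *Ahmad₃*.

none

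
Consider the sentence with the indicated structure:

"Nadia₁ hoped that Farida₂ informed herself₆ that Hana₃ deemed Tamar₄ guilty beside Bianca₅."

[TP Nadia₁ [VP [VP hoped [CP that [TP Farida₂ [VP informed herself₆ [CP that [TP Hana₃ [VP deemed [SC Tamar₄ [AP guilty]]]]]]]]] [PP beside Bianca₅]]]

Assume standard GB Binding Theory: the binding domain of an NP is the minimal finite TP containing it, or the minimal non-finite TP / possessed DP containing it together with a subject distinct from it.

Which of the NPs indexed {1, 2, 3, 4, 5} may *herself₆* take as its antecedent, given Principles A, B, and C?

*herself* is an anaphor, so Principle A applies: it must be bound in its binding domain.
Binding domain of *herself₆*: the embedded TP, whose subject is Farida₂.
*Nadia₁* c-commands the anaphor but is outside its binding domain → cannot satisfy Principle A.
*Farida₂* c-commands the anaphor within its binding domain → licit binder.
*Hana₃* does not c-command the anaphor → cannot bind it.
*Tamar₄* does not c-command the anaphor → cannot bind it.
*Bianca₅* does not c-command the anaphor → cannot bind it.

{2}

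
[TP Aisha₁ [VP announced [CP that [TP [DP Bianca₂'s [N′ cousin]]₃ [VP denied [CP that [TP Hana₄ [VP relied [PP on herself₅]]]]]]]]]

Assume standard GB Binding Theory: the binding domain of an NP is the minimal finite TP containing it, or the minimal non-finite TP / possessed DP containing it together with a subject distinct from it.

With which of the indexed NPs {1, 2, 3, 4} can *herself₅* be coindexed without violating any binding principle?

*herself* is an anaphor, so Principle A applies: it must be bound in its binding domain.
Binding domain of *herself₅*: the embedded TP, whose subject is Hana₄.
*Aisha₁* c-commands the anaphor but is outside its binding domain → cannot satisfy Principle A.
*Bianca₂* does not c-command the anaphor → cannot bind it.
*[Bianca₂'s cousin]₃* c-commands the anaphor but is outside its binding domain → cannot satisfy Principle A.
*Hana₄* c-commands the anaphor within its binding domain → licit binder.

{4}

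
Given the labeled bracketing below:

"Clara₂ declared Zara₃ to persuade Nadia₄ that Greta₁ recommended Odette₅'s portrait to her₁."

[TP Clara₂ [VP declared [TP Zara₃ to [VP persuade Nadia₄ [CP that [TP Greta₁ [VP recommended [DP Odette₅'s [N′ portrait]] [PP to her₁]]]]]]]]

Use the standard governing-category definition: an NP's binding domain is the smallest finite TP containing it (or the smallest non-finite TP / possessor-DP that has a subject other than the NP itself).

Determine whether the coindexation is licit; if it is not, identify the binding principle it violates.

Principle B

The two coindexed NPs are *Greta₁* and *her₁*.
*her₁* is a pronoun. Its binding domain is the embedded TP, whose subject is Greta₁.
*Greta₁* c-commands it within that domain and carries the same index.
The pronoun is locally bound → Principle B violation.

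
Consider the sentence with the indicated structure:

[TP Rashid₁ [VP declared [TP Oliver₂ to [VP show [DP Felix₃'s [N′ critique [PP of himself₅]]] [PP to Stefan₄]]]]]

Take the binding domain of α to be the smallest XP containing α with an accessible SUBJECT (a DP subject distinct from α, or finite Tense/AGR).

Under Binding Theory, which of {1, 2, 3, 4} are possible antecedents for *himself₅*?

*himself* is an anaphor, so Principle A applies: it must be bound in its binding domain.
Binding domain of *himself₅*: the possessed DP, whose subject is Felix₃.
*Rashid₁* c-commands the anaphor but is outside its binding domain → cannot satisfy Principle A.
*Oliver₂* c-commands the anaphor but is outside its binding domain → cannot satisfy Principle A.
*Felix₃* c-commands the anaphor within its binding domain → licit binder.
*Stefan₄* does not c-command the anaphor → cannot bind it.

{3}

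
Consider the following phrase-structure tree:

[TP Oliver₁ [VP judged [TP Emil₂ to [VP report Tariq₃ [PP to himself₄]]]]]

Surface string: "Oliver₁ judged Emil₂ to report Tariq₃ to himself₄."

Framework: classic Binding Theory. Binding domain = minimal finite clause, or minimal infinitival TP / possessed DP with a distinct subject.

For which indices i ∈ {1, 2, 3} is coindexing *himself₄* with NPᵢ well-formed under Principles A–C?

*himself* is an anaphor, so Principle A applies: it must be bound in its binding domain.
Binding domain of *himself₄*: the embedded TP, whose subject is Emil₂.
*Oliver₁* c-commands the anaphor but is outside its binding domain → cannot satisfy Principle A.
*Emil₂* c-commands the anaphor within its binding domain → licit binder.
*Tariq₃* c-commands the anaphor within its binding domain → licit binder.

{2, 3}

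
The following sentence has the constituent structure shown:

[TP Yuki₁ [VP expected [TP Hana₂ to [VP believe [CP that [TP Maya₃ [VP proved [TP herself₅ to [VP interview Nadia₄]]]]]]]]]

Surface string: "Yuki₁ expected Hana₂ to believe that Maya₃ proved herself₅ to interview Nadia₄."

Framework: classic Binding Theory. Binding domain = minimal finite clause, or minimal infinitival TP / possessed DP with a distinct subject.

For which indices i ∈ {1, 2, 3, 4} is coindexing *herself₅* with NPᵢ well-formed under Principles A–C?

*herself* is an anaphor, so Principle A applies: it must be bound in its binding domain.
Binding domain of *herself₅*: the embedded TP, whose subject is Maya₃.
*Yuki₁* c-commands the anaphor but is outside its binding domain → cannot satisfy Principle A.
*Hana₂* c-commands the anaphor but is outside its binding domain → cannot satisfy Principle A.
*Maya₃* c-commands the anaphor within its binding domain → licit binder.
*Nadia₄* does not c-command the anaphor → cannot bind it.

{3}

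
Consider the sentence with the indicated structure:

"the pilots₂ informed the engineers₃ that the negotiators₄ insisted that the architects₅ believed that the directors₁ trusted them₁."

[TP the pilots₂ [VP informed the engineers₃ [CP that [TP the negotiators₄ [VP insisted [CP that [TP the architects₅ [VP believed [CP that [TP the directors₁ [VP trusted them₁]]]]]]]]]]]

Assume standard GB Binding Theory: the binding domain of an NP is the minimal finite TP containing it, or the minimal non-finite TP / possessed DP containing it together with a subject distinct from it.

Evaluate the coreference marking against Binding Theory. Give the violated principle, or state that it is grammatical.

The two coindexed NPs are *the directors₁* and *them₁*.
*them₁* is a pronoun. Its binding domain is the embedded TP, whose subject is the directors₁.
*the directors₁* c-commands it within that domain and carries the same index.
The pronoun is locally bound → Principle B violation.

Principle B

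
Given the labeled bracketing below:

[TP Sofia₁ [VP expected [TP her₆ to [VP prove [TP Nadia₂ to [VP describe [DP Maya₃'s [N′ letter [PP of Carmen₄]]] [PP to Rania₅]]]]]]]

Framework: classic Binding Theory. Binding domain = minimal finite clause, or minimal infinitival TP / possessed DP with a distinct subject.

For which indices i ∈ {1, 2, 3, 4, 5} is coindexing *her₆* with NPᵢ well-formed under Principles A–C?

none

*her* is a pronoun, so Principle B applies: it must be free in its binding domain.
Binding domain of *her₆*: the matrix TP, whose subject is Sofia₁.
*Sofia₁* c-commands the pronoun within its binding domain → coindexation would violate Principle B.
*Nadia₂*: the pronoun c-commands this R-expression → coindexation would violate Principle C on *Nadia₂*.
*Maya₃*: the pronoun c-commands this R-expression → coindexation would violate Principle C on *Maya₃*.
*Carmen₄*: the pronoun c-commands this R-expression → coindexation would violate Principle C on *Carmen₄*.
*Rania₅*: the pronoun c-commands this R-expression → coindexation would violate Principle C on *Rania₅*.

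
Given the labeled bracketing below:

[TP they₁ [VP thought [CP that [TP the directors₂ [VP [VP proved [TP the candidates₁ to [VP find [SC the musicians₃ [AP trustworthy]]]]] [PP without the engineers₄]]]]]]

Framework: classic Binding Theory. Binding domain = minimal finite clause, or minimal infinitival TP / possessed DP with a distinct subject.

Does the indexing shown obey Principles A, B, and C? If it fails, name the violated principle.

The two coindexed NPs are *they₁* and *the candidates₁*.
*the candidates₁* is an R-expression. Principle C requires it to be free everywhere.
*they₁* c-commands it and carries the same index.
The R-expression is bound → Principle C violation.

Principle C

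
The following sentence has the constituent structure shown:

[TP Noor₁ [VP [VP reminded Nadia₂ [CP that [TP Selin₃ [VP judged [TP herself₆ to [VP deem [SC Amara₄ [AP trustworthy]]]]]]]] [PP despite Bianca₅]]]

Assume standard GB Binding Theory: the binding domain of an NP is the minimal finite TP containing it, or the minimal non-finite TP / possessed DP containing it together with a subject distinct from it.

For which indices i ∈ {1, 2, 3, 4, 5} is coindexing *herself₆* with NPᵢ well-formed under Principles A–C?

*herself* is an anaphor, so Principle A applies: it must be bound in its binding domain.
Binding domain of *herself₆*: the embedded TP, whose subject is Selin₃.
*Noor₁* c-commands the anaphor but is outside its binding domain → cannot satisfy Principle A.
*Nadia₂* c-commands the anaphor but is outside its binding domain → cannot satisfy Principle A.
*Selin₃* c-commands the anaphor within its binding domain → licit binder.
*Amara₄* does not c-command the anaphor → cannot bind it.
*Bianca₅* does not c-command the anaphor → cannot bind it.

{3}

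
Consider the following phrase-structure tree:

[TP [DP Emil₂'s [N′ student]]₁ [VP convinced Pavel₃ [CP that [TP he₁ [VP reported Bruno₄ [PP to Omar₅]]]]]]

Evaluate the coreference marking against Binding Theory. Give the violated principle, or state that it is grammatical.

grammatical

The two coindexed NPs are *[Emil₂'s student]₁* and *he₁*.
*he₁* is a pronoun; nothing c-commands it within its binding domain (the embedded TP.), so Principle B holds trivially.
*[Emil₂'s student]₁* is an R-expression; *he₁* does not c-command it, and no other NP shares its index, so Principle C is satisfied.
All principles are respected.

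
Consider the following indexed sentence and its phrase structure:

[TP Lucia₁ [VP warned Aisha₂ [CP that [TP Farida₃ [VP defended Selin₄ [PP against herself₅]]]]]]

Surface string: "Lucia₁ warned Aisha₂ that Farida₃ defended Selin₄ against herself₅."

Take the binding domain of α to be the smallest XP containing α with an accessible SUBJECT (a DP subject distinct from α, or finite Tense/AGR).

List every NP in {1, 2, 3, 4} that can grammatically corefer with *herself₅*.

{3, 4}

*herself* is an anaphor, so Principle A applies: it must be bound in its binding domain.
Binding domain of *herself₅*: the embedded TP, whose subject is Farida₃.
*Lucia₁* c-commands the anaphor but is outside its binding domain → cannot satisfy Principle A.
*Aisha₂* c-commands the anaphor but is outside its binding domain → cannot satisfy Principle A.
*Farida₃* c-commands the anaphor within its binding domain → licit binder.
*Selin₄* c-commands the anaphor within its binding domain → licit binder.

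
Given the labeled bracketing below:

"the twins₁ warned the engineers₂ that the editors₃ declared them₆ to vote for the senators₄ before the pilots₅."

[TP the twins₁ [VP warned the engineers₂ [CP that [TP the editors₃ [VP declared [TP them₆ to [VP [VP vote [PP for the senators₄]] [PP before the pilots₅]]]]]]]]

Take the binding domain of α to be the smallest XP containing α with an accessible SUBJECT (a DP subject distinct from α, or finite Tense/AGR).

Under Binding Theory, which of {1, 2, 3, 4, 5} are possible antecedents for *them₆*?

*them* is a pronoun, so Principle B applies: it must be free in its binding domain.
Binding domain of *them₆*: the embedded TP, whose subject is the editors₃.
*the twins₁* c-commands the pronoun but from outside its binding domain, and is not c-commanded by it → coindexation permitted.
*the engineers₂* c-commands the pronoun but from outside its binding domain, and is not c-commanded by it → coindexation permitted.
*the editors₃* c-commands the pronoun within its binding domain → coindexation would violate Principle B.
*the senators₄*: the pronoun c-commands this R-expression → coindexation would violate Principle C on *the senators₄*.
*the pilots₅*: the pronoun c-commands this R-expression → coindexation would violate Principle C on *the pilots₅*.

{1, 2}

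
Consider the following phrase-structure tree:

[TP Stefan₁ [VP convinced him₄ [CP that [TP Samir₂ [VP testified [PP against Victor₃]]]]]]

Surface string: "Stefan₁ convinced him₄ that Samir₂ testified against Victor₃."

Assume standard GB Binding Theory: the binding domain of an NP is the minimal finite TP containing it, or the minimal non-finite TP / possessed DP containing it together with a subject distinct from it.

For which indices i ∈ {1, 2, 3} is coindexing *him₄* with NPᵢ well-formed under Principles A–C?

*him* is a pronoun, so Principle B applies: it must be free in its binding domain.
Binding domain of *him₄*: the matrix TP, whose subject is Stefan₁.
*Stefan₁* c-commands the pronoun within its binding domain → coindexation would violate Principle B.
*Samir₂*: the pronoun c-commands this R-expression → coindexation would violate Principle C on *Samir₂*.
*Victor₃*: the pronoun c-commands this R-expression → coindexation would violate Principle C on *Victor₃*.

none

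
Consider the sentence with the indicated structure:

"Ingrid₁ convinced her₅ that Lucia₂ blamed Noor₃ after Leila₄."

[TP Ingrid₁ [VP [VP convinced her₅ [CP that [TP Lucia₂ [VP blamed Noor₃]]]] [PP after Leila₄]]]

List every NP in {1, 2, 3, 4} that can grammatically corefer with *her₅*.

*her* is a pronoun, so Principle B applies: it must be free in its binding domain.
Binding domain of *her₅*: the matrix TP, whose subject is Ingrid₁.
*Ingrid₁* c-commands the pronoun within its binding domain → coindexation would violate Principle B.
*Lucia₂*: the pronoun c-commands this R-expression → coindexation would violate Principle C on *Lucia₂*.
*Noor₃*: the pronoun c-commands this R-expression → coindexation would violate Principle C on *Noor₃*.
*Leila₄* and the pronoun do not c-command one another → neither Principle B nor Principle C is at stake; coindexation permitted.

{4}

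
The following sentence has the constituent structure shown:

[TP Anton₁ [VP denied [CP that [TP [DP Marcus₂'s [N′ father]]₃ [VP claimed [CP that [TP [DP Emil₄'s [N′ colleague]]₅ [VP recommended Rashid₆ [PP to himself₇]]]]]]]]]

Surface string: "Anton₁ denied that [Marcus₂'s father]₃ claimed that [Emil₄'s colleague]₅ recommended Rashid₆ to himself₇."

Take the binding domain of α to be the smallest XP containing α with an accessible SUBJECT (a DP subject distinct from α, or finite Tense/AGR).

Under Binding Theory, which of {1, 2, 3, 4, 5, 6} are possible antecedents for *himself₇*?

*himself* is an anaphor, so Principle A applies: it must be bound in its binding domain.
Binding domain of *himself₇*: the embedded TP, whose subject is [Emil₄'s colleague]₅.
*Anton₁* c-commands the anaphor but is outside its binding domain → cannot satisfy Principle A.
*Marcus₂* does not c-command the anaphor → cannot bind it.
*[Marcus₂'s father]₃* c-commands the anaphor but is outside its binding domain → cannot satisfy Principle A.
*Emil₄* does not c-command the anaphor → cannot bind it.
*[Emil₄'s colleague]₅* c-commands the anaphor within its binding domain → licit binder.
*Rashid₆* c-commands the anaphor within its binding domain → licit binder.

{5, 6}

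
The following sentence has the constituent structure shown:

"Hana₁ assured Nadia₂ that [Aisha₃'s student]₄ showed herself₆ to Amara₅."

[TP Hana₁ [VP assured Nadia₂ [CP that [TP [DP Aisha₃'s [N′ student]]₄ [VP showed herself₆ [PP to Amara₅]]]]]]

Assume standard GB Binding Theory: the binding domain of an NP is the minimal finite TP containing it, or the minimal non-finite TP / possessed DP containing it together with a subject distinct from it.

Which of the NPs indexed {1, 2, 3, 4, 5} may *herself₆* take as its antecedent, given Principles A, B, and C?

*herself* is an anaphor, so Principle A applies: it must be bound in its binding domain.
Binding domain of *herself₆*: the embedded TP, whose subject is [Aisha₃'s student]₄.
*Hana₁* c-commands the anaphor but is outside its binding domain → cannot satisfy Principle A.
*Nadia₂* c-commands the anaphor but is outside its binding domain → cannot satisfy Principle A.
*Aisha₃* does not c-command the anaphor → cannot bind it.
*[Aisha₃'s student]₄* c-commands the anaphor within its binding domain → licit binder.
*Amara₅* does not c-command the anaphor → cannot bind it.

{4}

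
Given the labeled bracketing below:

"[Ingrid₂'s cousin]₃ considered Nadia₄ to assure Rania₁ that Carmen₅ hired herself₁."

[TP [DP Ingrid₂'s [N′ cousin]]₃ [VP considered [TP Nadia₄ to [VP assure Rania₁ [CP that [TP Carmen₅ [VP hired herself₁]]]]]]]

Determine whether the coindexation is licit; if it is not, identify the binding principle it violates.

The two coindexed NPs are *Rania₁* and *herself₁*.
*herself₁* is an anaphor. Principle A requires it to be bound within its binding domain — the embedded TP, whose subject is Carmen₅.
Within that domain it is c-commanded by *Carmen₅*, which does not share its index.
*Rania₁* does c-command the anaphor, but from outside its binding domain.
The anaphor is unbound in its domain → Principle A violation.

Principle A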